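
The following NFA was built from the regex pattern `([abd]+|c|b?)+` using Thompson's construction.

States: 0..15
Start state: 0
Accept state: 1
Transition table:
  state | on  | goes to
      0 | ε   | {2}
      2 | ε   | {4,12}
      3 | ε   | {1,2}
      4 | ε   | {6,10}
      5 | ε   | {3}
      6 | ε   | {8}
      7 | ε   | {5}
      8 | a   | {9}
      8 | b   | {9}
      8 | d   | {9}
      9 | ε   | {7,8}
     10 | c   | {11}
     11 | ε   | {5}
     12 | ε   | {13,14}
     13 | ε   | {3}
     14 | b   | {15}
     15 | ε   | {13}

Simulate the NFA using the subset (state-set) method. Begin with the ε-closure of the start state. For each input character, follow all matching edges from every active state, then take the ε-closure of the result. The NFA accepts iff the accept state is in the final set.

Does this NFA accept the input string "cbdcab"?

Answer: ACCEPT

Derivation:
initial (ε-close {0}): {0,1,2,3,4,6,8,10,12,13,14}
'c' @ 1: {1,2,3,4,5,6,8,10,11,12,13,14}  (accept∈set)
'b' @ 2: {1,2,3,4,5,6,7,8,9,10,12,13,14,15}  (accept∈set)
'd' @ 3: {1,2,3,4,5,6,7,8,9,10,12,13,14}  (accept∈set)
'c' @ 4: {1,2,3,4,5,6,8,10,11,12,13,14}  (accept∈set)
'a' @ 5: {1,2,3,4,5,6,7,8,9,10,12,13,14}  (accept∈set)
'b' @ 6: {1,2,3,4,5,6,7,8,9,10,12,13,14,15}  (accept∈set)
end set {1,2,3,4,5,6,7,8,9,10,12,13,14,15} — state 1 in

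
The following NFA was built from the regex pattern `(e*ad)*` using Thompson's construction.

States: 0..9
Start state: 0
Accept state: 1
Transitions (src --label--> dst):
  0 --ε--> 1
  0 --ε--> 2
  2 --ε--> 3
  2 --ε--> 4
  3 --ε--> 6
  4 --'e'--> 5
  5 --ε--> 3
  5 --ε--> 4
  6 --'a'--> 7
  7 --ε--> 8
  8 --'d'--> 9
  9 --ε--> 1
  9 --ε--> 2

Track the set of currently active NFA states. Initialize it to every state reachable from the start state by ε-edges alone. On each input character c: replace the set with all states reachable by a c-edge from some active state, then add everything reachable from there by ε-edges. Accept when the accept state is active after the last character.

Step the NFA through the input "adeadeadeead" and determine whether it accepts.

Answer: ACCEPT

Trace:
S₀ = ε-closure({0}) = {0,1,2,3,4,6}
'a' @ 1: {7,8}
'd' @ 2: {1,2,3,4,6,9}  (accept∈set)
'e' @ 3: {3,4,5,6}
'a' @ 4: {7,8}
'd' @ 5: {1,2,3,4,6,9}  (accept∈set)
'e' @ 6: {3,4,5,6}
'a' @ 7: {7,8}
'd' @ 8: {1,2,3,4,6,9}  (accept∈set)
'e' @ 9: {3,4,5,6}
'e' @ 10: {3,4,5,6}
'a' @ 11: {7,8}
'd' @ 12: {1,2,3,4,6,9}  (accept∈set)
end set {1,2,3,4,6,9} — state 1 in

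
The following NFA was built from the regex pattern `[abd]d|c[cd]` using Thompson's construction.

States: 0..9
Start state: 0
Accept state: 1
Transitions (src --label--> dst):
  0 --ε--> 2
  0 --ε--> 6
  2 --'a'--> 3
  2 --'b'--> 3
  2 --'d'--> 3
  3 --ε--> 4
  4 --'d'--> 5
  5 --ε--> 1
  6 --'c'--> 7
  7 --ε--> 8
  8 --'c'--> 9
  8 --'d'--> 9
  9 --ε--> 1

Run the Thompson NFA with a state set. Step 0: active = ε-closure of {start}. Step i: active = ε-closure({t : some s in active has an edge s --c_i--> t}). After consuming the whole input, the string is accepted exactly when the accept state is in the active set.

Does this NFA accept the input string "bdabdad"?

S₀ = ε-closure({0}) = {0,2,6}
'b' @ 1: {3,4}
'd' @ 2: {1,5}  [accepting]
'a' @ 3: {}  — dead — no transitions
rest 'bdad' ignored (set empty)
end set {} — state 1 not in

Answer: REJECT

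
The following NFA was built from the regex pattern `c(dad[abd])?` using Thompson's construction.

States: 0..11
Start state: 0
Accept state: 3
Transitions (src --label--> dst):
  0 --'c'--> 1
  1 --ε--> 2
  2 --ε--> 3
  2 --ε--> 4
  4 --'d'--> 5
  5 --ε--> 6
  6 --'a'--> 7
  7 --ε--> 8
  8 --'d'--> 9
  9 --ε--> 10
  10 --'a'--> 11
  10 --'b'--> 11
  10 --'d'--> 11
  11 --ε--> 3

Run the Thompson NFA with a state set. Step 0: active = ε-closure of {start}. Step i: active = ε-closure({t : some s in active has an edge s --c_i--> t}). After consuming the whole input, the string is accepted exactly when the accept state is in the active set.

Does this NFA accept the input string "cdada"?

start: ε-closure({0}) = {0}
'c' @ 1: {1,2,3,4}  [accepting]
'd' @ 2: {5,6}
'a' @ 3: {7,8}
'd' @ 4: {9,10}
'a' @ 5: {3,11}  [accepting]
end set {3,11} — state 3 in

Answer: ACCEPT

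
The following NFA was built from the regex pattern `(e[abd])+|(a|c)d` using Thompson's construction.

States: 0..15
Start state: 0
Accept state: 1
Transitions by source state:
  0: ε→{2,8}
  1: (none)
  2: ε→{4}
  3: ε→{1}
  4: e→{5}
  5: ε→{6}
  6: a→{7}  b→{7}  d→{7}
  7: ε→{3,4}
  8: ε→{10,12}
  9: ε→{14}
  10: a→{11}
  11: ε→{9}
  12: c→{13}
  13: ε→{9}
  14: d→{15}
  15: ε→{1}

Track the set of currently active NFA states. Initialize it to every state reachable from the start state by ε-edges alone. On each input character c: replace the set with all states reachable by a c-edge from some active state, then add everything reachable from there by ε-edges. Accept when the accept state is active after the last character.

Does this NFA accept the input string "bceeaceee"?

S₀ = ε-closure({0}) = {0,2,4,8,10,12}
'b' @ 1: {}  — state set empty
rest 'ceeaceee' ignored (set empty)
final: {}; accept 1 not in set

Answer: REJECT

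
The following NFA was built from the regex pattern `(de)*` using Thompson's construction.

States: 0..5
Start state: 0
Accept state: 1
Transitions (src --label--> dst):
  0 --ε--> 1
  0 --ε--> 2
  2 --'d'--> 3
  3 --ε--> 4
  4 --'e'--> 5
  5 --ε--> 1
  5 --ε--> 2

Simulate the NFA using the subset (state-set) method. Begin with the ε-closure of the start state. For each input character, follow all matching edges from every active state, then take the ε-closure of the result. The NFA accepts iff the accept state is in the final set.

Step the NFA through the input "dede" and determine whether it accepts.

Answer: ACCEPT

Steps:
start: ε-closure({0}) = {0,1,2}
'd' @ 1: {3,4}
'e' @ 2: {1,2,5}  (accept∈set)
'd' @ 3: {3,4}
'e' @ 4: {1,2,5}  (accept∈set)
end set {1,2,5} — state 1 in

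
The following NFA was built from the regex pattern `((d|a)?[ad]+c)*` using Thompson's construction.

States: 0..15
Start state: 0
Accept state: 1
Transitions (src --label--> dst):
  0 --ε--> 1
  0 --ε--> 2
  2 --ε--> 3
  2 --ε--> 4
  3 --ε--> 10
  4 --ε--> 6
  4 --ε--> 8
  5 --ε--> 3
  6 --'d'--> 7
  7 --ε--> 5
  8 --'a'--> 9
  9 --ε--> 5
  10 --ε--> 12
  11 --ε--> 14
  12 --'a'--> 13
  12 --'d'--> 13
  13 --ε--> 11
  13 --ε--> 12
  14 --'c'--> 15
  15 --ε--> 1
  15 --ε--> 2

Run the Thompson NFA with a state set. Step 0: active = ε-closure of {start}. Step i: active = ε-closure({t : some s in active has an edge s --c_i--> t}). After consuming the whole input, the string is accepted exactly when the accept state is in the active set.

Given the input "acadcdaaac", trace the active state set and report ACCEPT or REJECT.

start: ε-closure({0}) = {0,1,2,3,4,6,8,10,12}
'a' @ 1: {3,5,9,10,11,12,13,14}
'c' @ 2: {1,2,3,4,6,8,10,12,15}  [accepting]
'a' @ 3: {3,5,9,10,11,12,13,14}
'd' @ 4: {11,12,13,14}
'c' @ 5: {1,2,3,4,6,8,10,12,15}  [accepting]
'd' @ 6: {3,5,7,10,11,12,13,14}
'a' @ 7: {11,12,13,14}
'a' @ 8: {11,12,13,14}
'a' @ 9: {11,12,13,14}
'c' @ 10: {1,2,3,4,6,8,10,12,15}  [accepting]
end set {1,2,3,4,6,8,10,12,15} — state 1 in

Answer: ACCEPT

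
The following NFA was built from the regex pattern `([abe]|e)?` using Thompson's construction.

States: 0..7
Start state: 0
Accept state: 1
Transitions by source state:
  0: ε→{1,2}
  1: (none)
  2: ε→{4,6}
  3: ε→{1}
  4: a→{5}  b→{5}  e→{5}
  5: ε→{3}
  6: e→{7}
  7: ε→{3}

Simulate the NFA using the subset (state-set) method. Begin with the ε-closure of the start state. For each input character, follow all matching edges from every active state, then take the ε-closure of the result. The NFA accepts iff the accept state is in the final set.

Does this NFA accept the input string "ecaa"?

initial (ε-close {0}): {0,1,2,4,6}
'e' @ 1: {1,3,5,7}  [accepting]
'c' @ 2: {}  — dead — no transitions
rest 'aa' ignored (set empty)
end set {} — state 1 not in

Answer: REJECT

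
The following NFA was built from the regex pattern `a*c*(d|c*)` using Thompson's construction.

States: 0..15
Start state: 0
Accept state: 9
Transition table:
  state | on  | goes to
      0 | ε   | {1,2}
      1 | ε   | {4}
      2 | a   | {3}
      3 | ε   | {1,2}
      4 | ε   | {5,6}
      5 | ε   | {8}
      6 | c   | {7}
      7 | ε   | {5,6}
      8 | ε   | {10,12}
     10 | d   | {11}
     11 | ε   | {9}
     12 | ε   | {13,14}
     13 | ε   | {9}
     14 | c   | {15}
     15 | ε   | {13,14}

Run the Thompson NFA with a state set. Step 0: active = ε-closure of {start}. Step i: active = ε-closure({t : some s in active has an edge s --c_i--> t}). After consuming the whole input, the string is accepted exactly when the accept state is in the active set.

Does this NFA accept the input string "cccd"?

start: ε-closure({0}) = {0,1,2,4,5,6,8,9,10,12,13,14}
'c' @ 1: {5,6,7,8,9,10,12,13,14,15}  (accept∈set)
'c' @ 2: {5,6,7,8,9,10,12,13,14,15}  (accept∈set)
'c' @ 3: {5,6,7,8,9,10,12,13,14,15}  (accept∈set)
'd' @ 4: {9,11}  (accept∈set)
after full input: {9,11}  (accept=9 in)

Answer: ACCEPT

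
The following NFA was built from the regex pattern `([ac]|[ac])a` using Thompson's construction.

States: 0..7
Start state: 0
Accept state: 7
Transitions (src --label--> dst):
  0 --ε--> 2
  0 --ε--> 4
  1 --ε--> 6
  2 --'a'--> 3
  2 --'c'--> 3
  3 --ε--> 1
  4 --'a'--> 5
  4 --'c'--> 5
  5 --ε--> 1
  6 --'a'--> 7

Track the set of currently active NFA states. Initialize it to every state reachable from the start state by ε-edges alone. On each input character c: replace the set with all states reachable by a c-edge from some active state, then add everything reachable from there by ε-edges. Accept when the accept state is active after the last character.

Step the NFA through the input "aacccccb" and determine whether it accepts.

initial (ε-close {0}): {0,2,4}
'a' @ 1: {1,3,5,6}
'a' @ 2: {7}  ✓accept
'c' @ 3: {}  — no active states
rest 'ccccb' ignored (set empty)
final: {}; accept 7 not in set

Answer: REJECT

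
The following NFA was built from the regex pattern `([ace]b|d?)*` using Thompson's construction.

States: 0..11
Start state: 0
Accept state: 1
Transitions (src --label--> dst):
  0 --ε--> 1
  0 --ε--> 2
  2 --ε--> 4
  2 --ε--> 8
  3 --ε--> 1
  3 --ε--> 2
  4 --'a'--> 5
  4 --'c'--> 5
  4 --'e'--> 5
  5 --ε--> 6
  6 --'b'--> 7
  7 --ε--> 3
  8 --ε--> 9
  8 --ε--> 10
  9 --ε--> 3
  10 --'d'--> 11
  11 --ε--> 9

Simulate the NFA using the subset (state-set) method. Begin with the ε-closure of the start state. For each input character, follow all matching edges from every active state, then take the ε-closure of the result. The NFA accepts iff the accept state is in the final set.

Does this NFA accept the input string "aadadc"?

initial (ε-close {0}): {0,1,2,3,4,8,9,10}
'a' @ 1: {5,6}
'a' @ 2: {}  — no active states
rest 'dadc' ignored (set empty)
after full input: {}  (accept=1 not in)

Answer: REJECT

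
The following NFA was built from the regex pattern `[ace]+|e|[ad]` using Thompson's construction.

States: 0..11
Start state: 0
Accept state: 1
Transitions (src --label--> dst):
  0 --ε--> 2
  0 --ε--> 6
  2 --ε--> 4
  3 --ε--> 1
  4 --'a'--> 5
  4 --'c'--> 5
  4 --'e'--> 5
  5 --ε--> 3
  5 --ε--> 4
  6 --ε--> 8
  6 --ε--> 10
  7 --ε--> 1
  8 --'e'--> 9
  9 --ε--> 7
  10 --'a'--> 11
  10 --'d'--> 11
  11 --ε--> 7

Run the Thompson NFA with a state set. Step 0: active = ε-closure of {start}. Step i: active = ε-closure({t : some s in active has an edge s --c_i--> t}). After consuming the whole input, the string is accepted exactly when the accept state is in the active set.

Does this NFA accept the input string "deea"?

Answer: REJECT

Trace:
S₀ = ε-closure({0}) = {0,2,4,6,8,10}
'd' @ 1: {1,7,11}  [accepting]
'e' @ 2: {}  — state set empty
rest 'ea' ignored (set empty)
end set {} — state 1 not in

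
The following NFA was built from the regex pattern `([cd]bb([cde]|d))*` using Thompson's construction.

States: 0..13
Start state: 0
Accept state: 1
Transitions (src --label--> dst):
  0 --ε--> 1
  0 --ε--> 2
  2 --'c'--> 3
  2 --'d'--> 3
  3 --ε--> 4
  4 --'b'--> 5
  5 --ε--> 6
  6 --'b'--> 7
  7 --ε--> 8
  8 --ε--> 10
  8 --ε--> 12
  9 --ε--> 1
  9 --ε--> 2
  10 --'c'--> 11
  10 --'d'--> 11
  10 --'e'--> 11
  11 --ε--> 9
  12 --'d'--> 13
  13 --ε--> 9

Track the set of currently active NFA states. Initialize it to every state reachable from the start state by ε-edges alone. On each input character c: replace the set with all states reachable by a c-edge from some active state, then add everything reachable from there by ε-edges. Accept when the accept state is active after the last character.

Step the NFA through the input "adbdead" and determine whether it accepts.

S₀ = ε-closure({0}) = {0,1,2}
'a' @ 1: {}  — no active states
rest 'dbdead' ignored (set empty)
after full input: {}  (accept=1 not in)

Answer: REJECT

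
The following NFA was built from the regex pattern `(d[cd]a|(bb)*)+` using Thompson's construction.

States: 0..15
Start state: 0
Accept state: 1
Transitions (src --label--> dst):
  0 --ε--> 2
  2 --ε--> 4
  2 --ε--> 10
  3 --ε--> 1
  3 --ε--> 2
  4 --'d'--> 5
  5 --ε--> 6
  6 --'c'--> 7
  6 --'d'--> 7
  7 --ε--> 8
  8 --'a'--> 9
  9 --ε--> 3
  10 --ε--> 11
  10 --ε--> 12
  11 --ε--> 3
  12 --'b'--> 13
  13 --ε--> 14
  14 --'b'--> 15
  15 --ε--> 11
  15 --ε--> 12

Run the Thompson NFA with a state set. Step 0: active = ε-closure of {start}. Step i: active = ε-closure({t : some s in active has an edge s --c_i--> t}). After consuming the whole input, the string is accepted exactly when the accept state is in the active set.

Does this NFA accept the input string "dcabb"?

S₀ = ε-closure({0}) = {0,1,2,3,4,10,11,12}
'd' @ 1: {5,6}
'c' @ 2: {7,8}
'a' @ 3: {1,2,3,4,9,10,11,12}  ✓accept
'b' @ 4: {13,14}
'b' @ 5: {1,2,3,4,10,11,12,15}  ✓accept
final: {1,2,3,4,10,11,12,15}; accept 1 in set

Answer: ACCEPT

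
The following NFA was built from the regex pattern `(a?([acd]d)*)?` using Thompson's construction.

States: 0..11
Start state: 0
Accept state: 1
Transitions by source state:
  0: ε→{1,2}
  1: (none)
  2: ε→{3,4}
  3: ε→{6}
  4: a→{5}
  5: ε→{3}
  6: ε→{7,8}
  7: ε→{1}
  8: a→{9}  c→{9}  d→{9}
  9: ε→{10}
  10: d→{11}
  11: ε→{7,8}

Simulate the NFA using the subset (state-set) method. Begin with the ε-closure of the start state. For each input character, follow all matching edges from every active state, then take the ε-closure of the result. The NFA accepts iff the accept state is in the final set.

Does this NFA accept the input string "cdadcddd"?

S₀ = ε-closure({0}) = {0,1,2,3,4,6,7,8}
'c' @ 1: {9,10}
'd' @ 2: {1,7,8,11}  [accepting]
'a' @ 3: {9,10}
'd' @ 4: {1,7,8,11}  [accepting]
'c' @ 5: {9,10}
'd' @ 6: {1,7,8,11}  [accepting]
'd' @ 7: {9,10}
'd' @ 8: {1,7,8,11}  [accepting]
after full input: {1,7,8,11}  (accept=1 in)

Answer: ACCEPT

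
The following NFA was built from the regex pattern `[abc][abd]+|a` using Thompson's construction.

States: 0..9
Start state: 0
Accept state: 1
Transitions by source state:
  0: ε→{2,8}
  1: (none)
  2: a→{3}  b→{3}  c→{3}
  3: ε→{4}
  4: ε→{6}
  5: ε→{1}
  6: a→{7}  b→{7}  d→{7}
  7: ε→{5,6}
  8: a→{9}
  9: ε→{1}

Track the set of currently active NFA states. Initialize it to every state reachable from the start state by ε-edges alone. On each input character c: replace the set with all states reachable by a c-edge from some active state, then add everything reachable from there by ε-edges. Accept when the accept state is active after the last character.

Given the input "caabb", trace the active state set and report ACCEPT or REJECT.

Answer: ACCEPT

Derivation:
initial (ε-close {0}): {0,2,8}
'c' @ 1: {3,4,6}
'a' @ 2: {1,5,6,7}  (accept∈set)
'a' @ 3: {1,5,6,7}  (accept∈set)
'b' @ 4: {1,5,6,7}  (accept∈set)
'b' @ 5: {1,5,6,7}  (accept∈set)
end set {1,5,6,7} — state 1 in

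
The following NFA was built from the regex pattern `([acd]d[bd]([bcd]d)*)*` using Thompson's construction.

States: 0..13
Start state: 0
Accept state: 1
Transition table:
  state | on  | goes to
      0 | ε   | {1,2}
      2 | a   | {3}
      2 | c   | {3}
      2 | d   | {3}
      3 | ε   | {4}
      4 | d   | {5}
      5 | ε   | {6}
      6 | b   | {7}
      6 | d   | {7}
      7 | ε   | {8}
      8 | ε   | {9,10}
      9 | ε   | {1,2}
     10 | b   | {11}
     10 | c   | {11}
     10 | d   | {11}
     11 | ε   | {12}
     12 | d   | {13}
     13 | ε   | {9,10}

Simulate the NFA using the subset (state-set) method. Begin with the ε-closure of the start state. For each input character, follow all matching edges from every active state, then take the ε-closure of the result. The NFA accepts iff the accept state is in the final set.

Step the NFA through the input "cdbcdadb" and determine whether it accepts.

Answer: ACCEPT

Steps:
S₀ = ε-closure({0}) = {0,1,2}
'c' @ 1: {3,4}
'd' @ 2: {5,6}
'b' @ 3: {1,2,7,8,9,10}  ✓accept
'c' @ 4: {3,4,11,12}
'd' @ 5: {1,2,5,6,9,10,13}  ✓accept
'a' @ 6: {3,4}
'd' @ 7: {5,6}
'b' @ 8: {1,2,7,8,9,10}  ✓accept
after full input: {1,2,7,8,9,10}  (accept=1 in)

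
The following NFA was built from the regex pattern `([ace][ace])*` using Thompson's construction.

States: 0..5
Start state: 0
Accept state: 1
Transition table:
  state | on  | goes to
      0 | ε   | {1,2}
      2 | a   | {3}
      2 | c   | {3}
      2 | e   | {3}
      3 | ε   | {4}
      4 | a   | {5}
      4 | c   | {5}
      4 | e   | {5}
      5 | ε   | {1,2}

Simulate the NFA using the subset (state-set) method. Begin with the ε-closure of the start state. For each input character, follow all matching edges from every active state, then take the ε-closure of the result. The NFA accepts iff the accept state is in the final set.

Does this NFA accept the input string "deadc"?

start: ε-closure({0}) = {0,1,2}
'd' @ 1: {}  — dead — no transitions
rest 'eadc' ignored (set empty)
end set {} — state 1 not in

Answer: REJECT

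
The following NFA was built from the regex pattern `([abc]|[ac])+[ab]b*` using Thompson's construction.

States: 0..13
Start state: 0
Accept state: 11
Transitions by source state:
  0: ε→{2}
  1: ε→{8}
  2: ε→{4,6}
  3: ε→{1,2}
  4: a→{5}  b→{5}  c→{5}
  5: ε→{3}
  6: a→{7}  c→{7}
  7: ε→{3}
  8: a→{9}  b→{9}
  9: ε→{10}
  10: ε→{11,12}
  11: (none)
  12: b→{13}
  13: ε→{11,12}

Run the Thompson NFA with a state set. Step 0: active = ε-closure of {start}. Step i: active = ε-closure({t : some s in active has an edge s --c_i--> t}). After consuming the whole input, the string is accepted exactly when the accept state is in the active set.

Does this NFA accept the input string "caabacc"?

Answer: REJECT

Steps:
S₀ = ε-closure({0}) = {0,2,4,6}
'c' @ 1: {1,2,3,4,5,6,7,8}
'a' @ 2: {1,2,3,4,5,6,7,8,9,10,11,12}  ✓accept
'a' @ 3: {1,2,3,4,5,6,7,8,9,10,11,12}  ✓accept
'b' @ 4: {1,2,3,4,5,6,8,9,10,11,12,13}  ✓accept
'a' @ 5: {1,2,3,4,5,6,7,8,9,10,11,12}  ✓accept
'c' @ 6: {1,2,3,4,5,6,7,8}
'c' @ 7: {1,2,3,4,5,6,7,8}
end set {1,2,3,4,5,6,7,8} — state 11 not in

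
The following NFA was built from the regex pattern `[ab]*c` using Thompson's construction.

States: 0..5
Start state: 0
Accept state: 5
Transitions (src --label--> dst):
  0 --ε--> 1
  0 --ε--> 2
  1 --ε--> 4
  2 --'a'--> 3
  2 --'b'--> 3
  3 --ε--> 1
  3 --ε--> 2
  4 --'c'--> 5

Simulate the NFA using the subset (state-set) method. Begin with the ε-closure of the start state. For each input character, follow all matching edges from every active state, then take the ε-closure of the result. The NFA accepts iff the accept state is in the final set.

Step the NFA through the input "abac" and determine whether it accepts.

start: ε-closure({0}) = {0,1,2,4}
'a' @ 1: {1,2,3,4}
'b' @ 2: {1,2,3,4}
'a' @ 3: {1,2,3,4}
'c' @ 4: {5}  (accept∈set)
after full input: {5}  (accept=5 in)

Answer: ACCEPT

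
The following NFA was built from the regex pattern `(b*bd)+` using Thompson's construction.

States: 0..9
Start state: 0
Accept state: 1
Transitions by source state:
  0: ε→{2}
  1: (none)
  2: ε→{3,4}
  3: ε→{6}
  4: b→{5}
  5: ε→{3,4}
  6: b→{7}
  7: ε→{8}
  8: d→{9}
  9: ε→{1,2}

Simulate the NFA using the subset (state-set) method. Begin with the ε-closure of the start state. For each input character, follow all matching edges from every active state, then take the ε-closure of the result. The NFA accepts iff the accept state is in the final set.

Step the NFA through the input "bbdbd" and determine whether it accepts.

initial (ε-close {0}): {0,2,3,4,6}
'b' @ 1: {3,4,5,6,7,8}
'b' @ 2: {3,4,5,6,7,8}
'd' @ 3: {1,2,3,4,6,9}  (accept∈set)
'b' @ 4: {3,4,5,6,7,8}
'd' @ 5: {1,2,3,4,6,9}  (accept∈set)
after full input: {1,2,3,4,6,9}  (accept=1 in)

Answer: ACCEPT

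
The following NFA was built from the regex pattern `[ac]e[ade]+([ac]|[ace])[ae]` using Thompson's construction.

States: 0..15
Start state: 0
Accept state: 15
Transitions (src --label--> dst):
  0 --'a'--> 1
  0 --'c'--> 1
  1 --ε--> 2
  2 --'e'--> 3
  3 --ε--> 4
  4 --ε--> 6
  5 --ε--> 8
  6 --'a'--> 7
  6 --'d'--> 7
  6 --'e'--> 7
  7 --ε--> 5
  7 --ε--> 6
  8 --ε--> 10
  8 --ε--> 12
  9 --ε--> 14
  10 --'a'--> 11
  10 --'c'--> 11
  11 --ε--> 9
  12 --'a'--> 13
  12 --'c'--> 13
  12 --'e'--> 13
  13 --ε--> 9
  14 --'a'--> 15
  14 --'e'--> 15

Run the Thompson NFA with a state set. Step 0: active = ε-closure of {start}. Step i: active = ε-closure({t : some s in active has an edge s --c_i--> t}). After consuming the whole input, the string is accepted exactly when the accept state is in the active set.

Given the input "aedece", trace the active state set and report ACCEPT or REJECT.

start: ε-closure({0}) = {0}
'a' @ 1: {1,2}
'e' @ 2: {3,4,6}
'd' @ 3: {5,6,7,8,10,12}
'e' @ 4: {5,6,7,8,9,10,12,13,14}
'c' @ 5: {9,11,13,14}
'e' @ 6: {15}  [accepting]
end set {15} — state 15 in

Answer: ACCEPT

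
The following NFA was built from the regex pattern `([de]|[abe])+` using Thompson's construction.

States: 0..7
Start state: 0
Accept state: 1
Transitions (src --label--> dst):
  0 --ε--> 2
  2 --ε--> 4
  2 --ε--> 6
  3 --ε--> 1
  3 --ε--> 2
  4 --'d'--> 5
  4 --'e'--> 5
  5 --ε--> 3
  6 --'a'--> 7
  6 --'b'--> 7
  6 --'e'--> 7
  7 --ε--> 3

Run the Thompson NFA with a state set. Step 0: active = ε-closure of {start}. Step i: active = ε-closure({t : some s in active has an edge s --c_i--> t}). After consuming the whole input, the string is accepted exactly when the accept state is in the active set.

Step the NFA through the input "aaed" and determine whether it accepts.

start: ε-closure({0}) = {0,2,4,6}
'a' @ 1: {1,2,3,4,6,7}  ✓accept
'a' @ 2: {1,2,3,4,6,7}  ✓accept
'e' @ 3: {1,2,3,4,5,6,7}  ✓accept
'd' @ 4: {1,2,3,4,5,6}  ✓accept
final: {1,2,3,4,5,6}; accept 1 in set

Answer: ACCEPT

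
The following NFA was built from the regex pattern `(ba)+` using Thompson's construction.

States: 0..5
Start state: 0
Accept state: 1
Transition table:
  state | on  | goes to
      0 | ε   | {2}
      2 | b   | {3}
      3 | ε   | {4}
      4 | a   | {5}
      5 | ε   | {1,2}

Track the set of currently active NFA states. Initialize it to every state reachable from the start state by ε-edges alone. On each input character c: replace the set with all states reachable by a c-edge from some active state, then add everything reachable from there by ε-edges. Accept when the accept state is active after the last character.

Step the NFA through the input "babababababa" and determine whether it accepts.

S₀ = ε-closure({0}) = {0,2}
'b' @ 1: {3,4}
'a' @ 2: {1,2,5}  ✓accept
'b' @ 3: {3,4}
'a' @ 4: {1,2,5}  ✓accept
'b' @ 5: {3,4}
'a' @ 6: {1,2,5}  ✓accept
'b' @ 7: {3,4}
'a' @ 8: {1,2,5}  ✓accept
'b' @ 9: {3,4}
'a' @ 10: {1,2,5}  ✓accept
'b' @ 11: {3,4}
'a' @ 12: {1,2,5}  ✓accept
end set {1,2,5} — state 1 in

Answer: ACCEPT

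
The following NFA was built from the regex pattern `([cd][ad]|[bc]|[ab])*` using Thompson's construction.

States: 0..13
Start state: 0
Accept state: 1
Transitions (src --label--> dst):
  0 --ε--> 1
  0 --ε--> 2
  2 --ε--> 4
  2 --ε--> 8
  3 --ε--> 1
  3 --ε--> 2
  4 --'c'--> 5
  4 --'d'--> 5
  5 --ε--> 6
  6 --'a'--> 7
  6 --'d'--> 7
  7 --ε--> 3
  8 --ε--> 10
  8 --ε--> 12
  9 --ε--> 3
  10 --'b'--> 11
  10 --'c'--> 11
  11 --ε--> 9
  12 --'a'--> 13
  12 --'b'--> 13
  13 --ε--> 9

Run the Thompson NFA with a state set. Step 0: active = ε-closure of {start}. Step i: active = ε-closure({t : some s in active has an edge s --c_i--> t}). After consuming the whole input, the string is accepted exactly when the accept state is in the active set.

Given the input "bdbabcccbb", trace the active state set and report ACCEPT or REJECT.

S₀ = ε-closure({0}) = {0,1,2,4,8,10,12}
'b' @ 1: {1,2,3,4,8,9,10,11,12,13}  ✓accept
'd' @ 2: {5,6}
'b' @ 3: {}  — no active states
rest 'abcccbb' ignored (set empty)
end set {} — state 1 not in

Answer: REJECT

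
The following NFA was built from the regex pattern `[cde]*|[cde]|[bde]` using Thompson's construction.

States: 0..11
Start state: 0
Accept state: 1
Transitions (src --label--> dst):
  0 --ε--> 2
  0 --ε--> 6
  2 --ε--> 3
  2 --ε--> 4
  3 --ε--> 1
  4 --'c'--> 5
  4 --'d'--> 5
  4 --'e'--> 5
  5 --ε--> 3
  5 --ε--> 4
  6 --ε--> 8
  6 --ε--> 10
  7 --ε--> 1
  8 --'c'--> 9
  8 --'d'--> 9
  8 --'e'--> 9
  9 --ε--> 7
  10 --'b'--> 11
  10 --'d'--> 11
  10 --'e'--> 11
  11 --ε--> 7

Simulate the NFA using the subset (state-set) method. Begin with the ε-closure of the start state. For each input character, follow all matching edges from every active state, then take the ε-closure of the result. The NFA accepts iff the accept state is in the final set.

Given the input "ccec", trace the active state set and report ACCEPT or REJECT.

S₀ = ε-closure({0}) = {0,1,2,3,4,6,8,10}
'c' @ 1: {1,3,4,5,7,9}  (accept∈set)
'c' @ 2: {1,3,4,5}  (accept∈set)
'e' @ 3: {1,3,4,5}  (accept∈set)
'c' @ 4: {1,3,4,5}  (accept∈set)
end set {1,3,4,5} — state 1 in

Answer: ACCEPT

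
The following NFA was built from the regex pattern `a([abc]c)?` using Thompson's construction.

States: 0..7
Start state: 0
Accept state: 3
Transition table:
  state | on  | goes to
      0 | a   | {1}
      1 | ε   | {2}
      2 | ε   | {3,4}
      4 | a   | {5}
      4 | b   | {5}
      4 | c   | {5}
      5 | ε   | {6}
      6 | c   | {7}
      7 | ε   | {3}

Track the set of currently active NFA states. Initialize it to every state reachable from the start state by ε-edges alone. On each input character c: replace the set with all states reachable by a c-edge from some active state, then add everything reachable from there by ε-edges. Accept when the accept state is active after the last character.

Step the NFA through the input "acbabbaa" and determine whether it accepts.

S₀ = ε-closure({0}) = {0}
'a' @ 1: {1,2,3,4}  (accept∈set)
'c' @ 2: {5,6}
'b' @ 3: {}  — no active states
rest 'abbaa' ignored (set empty)
final: {}; accept 3 not in set

Answer: REJECT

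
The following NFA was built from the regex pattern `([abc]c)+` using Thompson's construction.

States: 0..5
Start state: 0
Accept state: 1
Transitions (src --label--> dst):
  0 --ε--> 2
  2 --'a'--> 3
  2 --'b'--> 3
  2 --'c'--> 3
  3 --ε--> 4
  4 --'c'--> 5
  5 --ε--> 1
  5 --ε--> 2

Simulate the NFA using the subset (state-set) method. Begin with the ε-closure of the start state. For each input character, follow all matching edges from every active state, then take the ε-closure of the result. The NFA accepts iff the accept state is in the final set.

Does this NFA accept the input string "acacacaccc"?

start: ε-closure({0}) = {0,2}
'a' @ 1: {3,4}
'c' @ 2: {1,2,5}  ✓accept
'a' @ 3: {3,4}
'c' @ 4: {1,2,5}  ✓accept
'a' @ 5: {3,4}
'c' @ 6: {1,2,5}  ✓accept
'a' @ 7: {3,4}
'c' @ 8: {1,2,5}  ✓accept
'c' @ 9: {3,4}
'c' @ 10: {1,2,5}  ✓accept
final: {1,2,5}; accept 1 in set

Answer: ACCEPT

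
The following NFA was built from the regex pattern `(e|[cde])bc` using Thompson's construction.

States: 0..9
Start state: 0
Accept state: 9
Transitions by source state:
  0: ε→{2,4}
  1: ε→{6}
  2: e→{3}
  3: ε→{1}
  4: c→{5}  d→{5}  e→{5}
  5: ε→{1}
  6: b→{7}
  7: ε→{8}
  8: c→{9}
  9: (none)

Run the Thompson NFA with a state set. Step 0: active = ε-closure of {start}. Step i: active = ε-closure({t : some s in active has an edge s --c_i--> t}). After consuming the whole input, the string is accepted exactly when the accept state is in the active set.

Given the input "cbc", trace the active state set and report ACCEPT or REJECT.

initial (ε-close {0}): {0,2,4}
'c' @ 1: {1,5,6}
'b' @ 2: {7,8}
'c' @ 3: {9}  ✓accept
after full input: {9}  (accept=9 in)

Answer: ACCEPT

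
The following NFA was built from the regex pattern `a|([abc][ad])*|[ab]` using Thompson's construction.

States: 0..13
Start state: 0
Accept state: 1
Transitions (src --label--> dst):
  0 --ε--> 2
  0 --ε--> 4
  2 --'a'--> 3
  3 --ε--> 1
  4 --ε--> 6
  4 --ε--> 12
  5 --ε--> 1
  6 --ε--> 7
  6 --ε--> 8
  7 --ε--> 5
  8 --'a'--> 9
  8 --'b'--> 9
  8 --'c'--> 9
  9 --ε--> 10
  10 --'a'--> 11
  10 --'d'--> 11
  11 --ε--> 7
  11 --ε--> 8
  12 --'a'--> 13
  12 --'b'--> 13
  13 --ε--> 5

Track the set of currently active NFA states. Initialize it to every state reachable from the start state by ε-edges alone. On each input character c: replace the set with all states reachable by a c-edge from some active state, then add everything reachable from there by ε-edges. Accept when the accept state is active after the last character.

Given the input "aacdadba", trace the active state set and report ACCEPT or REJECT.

S₀ = ε-closure({0}) = {0,1,2,4,5,6,7,8,12}
'a' @ 1: {1,3,5,9,10,13}  [accepting]
'a' @ 2: {1,5,7,8,11}  [accepting]
'c' @ 3: {9,10}
'd' @ 4: {1,5,7,8,11}  [accepting]
'a' @ 5: {9,10}
'd' @ 6: {1,5,7,8,11}  [accepting]
'b' @ 7: {9,10}
'a' @ 8: {1,5,7,8,11}  [accepting]
after full input: {1,5,7,8,11}  (accept=1 in)

Answer: ACCEPT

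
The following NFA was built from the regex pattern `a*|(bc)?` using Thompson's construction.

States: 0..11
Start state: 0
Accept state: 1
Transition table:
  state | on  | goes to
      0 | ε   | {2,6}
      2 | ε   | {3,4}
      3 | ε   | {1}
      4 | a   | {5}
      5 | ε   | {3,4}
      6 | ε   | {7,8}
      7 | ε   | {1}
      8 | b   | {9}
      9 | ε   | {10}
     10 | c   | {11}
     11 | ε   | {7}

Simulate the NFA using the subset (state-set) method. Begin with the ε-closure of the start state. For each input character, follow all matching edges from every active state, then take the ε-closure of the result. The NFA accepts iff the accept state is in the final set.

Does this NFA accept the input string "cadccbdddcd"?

start: ε-closure({0}) = {0,1,2,3,4,6,7,8}
'c' @ 1: {}  — state set empty
rest 'adccbdddcd' ignored (set empty)
after full input: {}  (accept=1 not in)

Answer: REJECT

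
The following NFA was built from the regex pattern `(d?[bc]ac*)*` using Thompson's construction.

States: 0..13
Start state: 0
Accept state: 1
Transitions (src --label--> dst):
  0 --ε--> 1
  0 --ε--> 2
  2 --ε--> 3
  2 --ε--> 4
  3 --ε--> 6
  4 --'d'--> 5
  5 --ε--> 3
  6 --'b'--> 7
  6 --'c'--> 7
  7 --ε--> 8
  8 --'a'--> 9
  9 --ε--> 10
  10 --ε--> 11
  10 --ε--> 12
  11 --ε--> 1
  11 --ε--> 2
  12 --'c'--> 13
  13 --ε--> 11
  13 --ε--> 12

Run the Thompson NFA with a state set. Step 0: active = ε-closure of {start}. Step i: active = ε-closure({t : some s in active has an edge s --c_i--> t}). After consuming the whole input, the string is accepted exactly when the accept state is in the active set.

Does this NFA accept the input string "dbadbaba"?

Answer: ACCEPT

Steps:
start: ε-closure({0}) = {0,1,2,3,4,6}
'd' @ 1: {3,5,6}
'b' @ 2: {7,8}
'a' @ 3: {1,2,3,4,6,9,10,11,12}  ✓accept
'd' @ 4: {3,5,6}
'b' @ 5: {7,8}
'a' @ 6: {1,2,3,4,6,9,10,11,12}  ✓accept
'b' @ 7: {7,8}
'a' @ 8: {1,2,3,4,6,9,10,11,12}  ✓accept
final: {1,2,3,4,6,9,10,11,12}; accept 1 in set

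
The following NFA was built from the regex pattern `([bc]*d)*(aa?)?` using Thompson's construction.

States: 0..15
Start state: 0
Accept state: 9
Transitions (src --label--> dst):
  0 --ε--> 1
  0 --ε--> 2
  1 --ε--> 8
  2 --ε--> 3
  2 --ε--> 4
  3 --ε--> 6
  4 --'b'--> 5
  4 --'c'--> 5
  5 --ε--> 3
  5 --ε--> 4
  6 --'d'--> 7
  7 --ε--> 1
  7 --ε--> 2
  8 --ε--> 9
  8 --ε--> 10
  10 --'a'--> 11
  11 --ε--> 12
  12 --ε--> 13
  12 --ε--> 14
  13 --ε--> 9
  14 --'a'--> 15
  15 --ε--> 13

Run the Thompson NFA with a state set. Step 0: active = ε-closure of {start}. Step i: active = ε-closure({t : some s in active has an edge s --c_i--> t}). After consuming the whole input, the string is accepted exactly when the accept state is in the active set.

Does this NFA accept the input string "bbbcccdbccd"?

initial (ε-close {0}): {0,1,2,3,4,6,8,9,10}
'b' @ 1: {3,4,5,6}
'b' @ 2: {3,4,5,6}
'b' @ 3: {3,4,5,6}
'c' @ 4: {3,4,5,6}
'c' @ 5: {3,4,5,6}
'c' @ 6: {3,4,5,6}
'd' @ 7: {1,2,3,4,6,7,8,9,10}  ✓accept
'b' @ 8: {3,4,5,6}
'c' @ 9: {3,4,5,6}
'c' @ 10: {3,4,5,6}
'd' @ 11: {1,2,3,4,6,7,8,9,10}  ✓accept
after full input: {1,2,3,4,6,7,8,9,10}  (accept=9 in)

Answer: ACCEPT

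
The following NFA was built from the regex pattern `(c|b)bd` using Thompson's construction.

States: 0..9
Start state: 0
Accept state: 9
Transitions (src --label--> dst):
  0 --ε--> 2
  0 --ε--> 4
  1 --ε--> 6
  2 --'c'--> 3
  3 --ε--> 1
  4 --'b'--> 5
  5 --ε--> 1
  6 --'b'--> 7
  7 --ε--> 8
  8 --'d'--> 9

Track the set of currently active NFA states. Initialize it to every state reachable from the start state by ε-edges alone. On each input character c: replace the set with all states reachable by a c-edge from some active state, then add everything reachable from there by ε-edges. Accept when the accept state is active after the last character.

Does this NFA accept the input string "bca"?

Answer: REJECT

Steps:
initial (ε-close {0}): {0,2,4}
'b' @ 1: {1,5,6}
'c' @ 2: {}  — state set empty
rest 'a' ignored (set empty)
after full input: {}  (accept=9 not in)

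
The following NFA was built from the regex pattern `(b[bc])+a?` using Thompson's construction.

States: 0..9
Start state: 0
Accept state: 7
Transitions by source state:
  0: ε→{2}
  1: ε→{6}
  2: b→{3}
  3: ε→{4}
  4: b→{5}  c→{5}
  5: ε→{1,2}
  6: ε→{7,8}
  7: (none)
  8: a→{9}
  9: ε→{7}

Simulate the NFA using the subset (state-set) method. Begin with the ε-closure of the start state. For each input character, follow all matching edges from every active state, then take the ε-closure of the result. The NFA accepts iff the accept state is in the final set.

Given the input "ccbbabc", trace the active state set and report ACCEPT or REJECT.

S₀ = ε-closure({0}) = {0,2}
'c' @ 1: {}  — state set empty
rest 'cbbabc' ignored (set empty)
final: {}; accept 7 not in set

Answer: REJECT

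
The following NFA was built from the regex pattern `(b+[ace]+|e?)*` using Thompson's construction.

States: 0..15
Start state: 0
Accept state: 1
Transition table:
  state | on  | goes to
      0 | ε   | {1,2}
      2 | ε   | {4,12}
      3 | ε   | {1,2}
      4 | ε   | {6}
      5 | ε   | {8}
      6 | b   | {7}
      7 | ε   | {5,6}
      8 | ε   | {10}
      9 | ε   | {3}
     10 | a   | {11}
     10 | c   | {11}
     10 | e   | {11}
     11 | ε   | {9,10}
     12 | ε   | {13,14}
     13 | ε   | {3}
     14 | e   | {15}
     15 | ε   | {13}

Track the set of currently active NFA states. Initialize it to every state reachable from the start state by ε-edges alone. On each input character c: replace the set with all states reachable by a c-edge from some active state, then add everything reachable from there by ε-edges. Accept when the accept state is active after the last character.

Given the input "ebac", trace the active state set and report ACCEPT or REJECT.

Answer: ACCEPT

Trace:
S₀ = ε-closure({0}) = {0,1,2,3,4,6,12,13,14}
'e' @ 1: {1,2,3,4,6,12,13,14,15}  (accept∈set)
'b' @ 2: {5,6,7,8,10}
'a' @ 3: {1,2,3,4,6,9,10,11,12,13,14}  (accept∈set)
'c' @ 4: {1,2,3,4,6,9,10,11,12,13,14}  (accept∈set)
after full input: {1,2,3,4,6,9,10,11,12,13,14}  (accept=1 in)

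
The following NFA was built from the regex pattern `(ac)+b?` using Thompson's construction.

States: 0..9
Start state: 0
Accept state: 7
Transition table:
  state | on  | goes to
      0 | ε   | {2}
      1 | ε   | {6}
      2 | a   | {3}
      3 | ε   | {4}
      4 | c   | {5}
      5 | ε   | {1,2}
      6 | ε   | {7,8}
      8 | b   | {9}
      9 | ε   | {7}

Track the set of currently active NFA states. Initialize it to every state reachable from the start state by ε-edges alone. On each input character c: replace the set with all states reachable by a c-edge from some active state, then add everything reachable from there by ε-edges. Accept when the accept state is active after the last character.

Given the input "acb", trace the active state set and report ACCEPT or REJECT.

Answer: ACCEPT

Derivation:
initial (ε-close {0}): {0,2}
'a' @ 1: {3,4}
'c' @ 2: {1,2,5,6,7,8}  [accepting]
'b' @ 3: {7,9}  [accepting]
after full input: {7,9}  (accept=7 in)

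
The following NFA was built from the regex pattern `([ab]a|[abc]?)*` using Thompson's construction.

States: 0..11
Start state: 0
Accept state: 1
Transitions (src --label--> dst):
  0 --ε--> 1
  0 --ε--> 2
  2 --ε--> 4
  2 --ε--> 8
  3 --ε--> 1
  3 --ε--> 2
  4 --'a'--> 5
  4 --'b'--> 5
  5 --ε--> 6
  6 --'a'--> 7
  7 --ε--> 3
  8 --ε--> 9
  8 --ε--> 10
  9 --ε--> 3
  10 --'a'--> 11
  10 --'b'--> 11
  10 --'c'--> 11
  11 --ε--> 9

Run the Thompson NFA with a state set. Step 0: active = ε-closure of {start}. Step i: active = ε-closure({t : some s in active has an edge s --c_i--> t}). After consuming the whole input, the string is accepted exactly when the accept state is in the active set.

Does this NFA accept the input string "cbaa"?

Answer: ACCEPT

Steps:
start: ε-closure({0}) = {0,1,2,3,4,8,9,10}
'c' @ 1: {1,2,3,4,8,9,10,11}  [accepting]
'b' @ 2: {1,2,3,4,5,6,8,9,10,11}  [accepting]
'a' @ 3: {1,2,3,4,5,6,7,8,9,10,11}  [accepting]
'a' @ 4: {1,2,3,4,5,6,7,8,9,10,11}  [accepting]
final: {1,2,3,4,5,6,7,8,9,10,11}; accept 1 in set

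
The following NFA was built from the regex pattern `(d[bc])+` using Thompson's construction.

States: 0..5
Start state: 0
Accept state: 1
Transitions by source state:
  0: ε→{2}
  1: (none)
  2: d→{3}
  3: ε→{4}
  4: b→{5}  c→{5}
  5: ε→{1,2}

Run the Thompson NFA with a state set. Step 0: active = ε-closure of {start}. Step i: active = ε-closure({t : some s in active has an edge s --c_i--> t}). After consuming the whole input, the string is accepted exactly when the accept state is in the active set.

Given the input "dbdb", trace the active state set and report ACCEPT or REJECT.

start: ε-closure({0}) = {0,2}
'd' @ 1: {3,4}
'b' @ 2: {1,2,5}  (accept∈set)
'd' @ 3: {3,4}
'b' @ 4: {1,2,5}  (accept∈set)
end set {1,2,5} — state 1 in

Answer: ACCEPT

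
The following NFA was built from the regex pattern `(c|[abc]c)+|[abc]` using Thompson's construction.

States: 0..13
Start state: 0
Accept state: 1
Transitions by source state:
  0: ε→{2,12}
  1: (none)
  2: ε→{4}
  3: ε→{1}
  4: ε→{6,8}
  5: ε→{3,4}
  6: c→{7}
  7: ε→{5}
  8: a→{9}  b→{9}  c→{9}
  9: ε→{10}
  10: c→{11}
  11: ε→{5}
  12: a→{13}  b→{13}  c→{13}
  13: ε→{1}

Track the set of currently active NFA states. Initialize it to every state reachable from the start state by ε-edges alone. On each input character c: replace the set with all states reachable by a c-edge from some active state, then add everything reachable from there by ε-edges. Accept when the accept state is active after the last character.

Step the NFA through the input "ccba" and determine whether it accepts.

Answer: REJECT

Steps:
start: ε-closure({0}) = {0,2,4,6,8,12}
'c' @ 1: {1,3,4,5,6,7,8,9,10,13}  [accepting]
'c' @ 2: {1,3,4,5,6,7,8,9,10,11}  [accepting]
'b' @ 3: {9,10}
'a' @ 4: {}  — dead — no transitions
end set {} — state 1 not in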